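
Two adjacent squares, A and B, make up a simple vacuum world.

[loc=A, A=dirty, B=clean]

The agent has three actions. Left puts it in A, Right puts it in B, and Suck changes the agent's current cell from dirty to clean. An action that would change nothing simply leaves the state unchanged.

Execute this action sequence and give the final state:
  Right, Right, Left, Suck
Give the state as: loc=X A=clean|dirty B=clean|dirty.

[1] after Right: loc=B A=dirty B=clean
[2] after Right: loc=B A=dirty B=clean
[3] after Left: loc=A A=dirty B=clean
[4] after Suck: loc=A A=clean B=clean

loc=A A=clean B=clean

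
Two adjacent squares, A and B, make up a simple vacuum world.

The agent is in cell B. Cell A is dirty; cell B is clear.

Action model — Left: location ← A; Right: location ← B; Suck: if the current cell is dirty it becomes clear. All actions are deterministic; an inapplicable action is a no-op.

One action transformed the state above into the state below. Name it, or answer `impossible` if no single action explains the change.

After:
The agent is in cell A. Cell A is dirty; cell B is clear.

try  Left: in A — A dirty, B clear  ← match
try Right: in B — A dirty, B clear
try  Suck: in B — A dirty, B clear

Left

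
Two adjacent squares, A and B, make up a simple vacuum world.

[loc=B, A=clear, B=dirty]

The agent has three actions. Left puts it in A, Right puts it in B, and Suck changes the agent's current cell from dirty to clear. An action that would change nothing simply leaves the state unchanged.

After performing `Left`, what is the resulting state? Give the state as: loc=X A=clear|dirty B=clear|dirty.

loc=A A=clear B=dirty

start: loc=B A=clear B=dirty
[1] after Left: loc=A A=clear B=dirty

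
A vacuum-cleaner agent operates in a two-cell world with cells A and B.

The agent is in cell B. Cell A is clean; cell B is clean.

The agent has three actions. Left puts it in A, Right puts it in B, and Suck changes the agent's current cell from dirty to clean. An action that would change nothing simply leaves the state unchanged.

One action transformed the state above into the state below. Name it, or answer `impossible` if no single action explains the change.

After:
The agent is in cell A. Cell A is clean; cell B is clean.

try  Left: <A|clean|clean>  ← match
try Right: <B|clean|clean>
try  Suck: <B|clean|clean>

Left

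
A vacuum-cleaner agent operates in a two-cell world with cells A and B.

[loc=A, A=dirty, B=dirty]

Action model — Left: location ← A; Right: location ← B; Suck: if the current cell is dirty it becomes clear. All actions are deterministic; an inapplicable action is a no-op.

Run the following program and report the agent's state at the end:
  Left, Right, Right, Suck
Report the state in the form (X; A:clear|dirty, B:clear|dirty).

(B; A:dirty, B:clear)

1. Left → (A; A:dirty, B:dirty)
2. Right → (B; A:dirty, B:dirty)
3. Right → (B; A:dirty, B:dirty)
4. Suck → (B; A:dirty, B:clear)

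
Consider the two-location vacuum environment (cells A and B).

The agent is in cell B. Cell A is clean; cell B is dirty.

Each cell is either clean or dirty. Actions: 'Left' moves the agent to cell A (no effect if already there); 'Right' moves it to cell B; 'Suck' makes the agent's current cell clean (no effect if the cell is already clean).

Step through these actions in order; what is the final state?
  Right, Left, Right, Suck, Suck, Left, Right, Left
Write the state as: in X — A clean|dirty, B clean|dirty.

in A — A clean, B clean

[1] after Right: in B — A clean, B dirty
[2] after Left: in A — A clean, B dirty
[3] after Right: in B — A clean, B dirty
[4] after Suck: in B — A clean, B clean
[5] after Suck: in B — A clean, B clean
[6] after Left: in A — A clean, B clean
[7] after Right: in B — A clean, B clean
[8] after Left: in A — A clean, B clean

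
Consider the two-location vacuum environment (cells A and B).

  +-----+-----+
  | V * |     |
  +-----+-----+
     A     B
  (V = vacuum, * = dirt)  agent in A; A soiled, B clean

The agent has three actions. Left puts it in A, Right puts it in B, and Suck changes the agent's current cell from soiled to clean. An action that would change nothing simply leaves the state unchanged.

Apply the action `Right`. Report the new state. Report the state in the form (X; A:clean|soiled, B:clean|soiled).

(B; A:soiled, B:clean)

start: (A; A:soiled, B:clean)
1) do Right; now (B; A:soiled, B:clean)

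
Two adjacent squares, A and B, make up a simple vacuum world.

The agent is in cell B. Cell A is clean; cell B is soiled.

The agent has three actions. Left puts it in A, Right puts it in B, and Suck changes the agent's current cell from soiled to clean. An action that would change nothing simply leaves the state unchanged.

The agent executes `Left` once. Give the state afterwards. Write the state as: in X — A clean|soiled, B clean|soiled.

in A — A clean, B soiled

start: in B — A clean, B soiled
Left (#1): in A — A clean, B soiled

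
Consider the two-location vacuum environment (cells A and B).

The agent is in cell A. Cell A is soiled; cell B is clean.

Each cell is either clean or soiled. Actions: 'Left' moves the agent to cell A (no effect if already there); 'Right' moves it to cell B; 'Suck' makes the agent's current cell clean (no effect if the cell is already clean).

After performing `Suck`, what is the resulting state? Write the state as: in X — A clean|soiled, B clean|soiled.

in A — A clean, B clean

start: in A — A soiled, B clean
Suck (#1): in A — A clean, B clean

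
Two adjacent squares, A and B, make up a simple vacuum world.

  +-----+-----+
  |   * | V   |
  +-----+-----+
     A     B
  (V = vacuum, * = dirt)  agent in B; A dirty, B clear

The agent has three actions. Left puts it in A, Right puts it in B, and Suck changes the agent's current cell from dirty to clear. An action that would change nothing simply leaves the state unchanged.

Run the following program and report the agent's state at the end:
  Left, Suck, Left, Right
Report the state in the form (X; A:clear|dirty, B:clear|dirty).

step 1/4 (Left): (A; A:dirty, B:clear)
step 2/4 (Suck): (A; A:clear, B:clear)
step 3/4 (Left): (A; A:clear, B:clear)
step 4/4 (Right): (B; A:clear, B:clear)

(B; A:clear, B:clear)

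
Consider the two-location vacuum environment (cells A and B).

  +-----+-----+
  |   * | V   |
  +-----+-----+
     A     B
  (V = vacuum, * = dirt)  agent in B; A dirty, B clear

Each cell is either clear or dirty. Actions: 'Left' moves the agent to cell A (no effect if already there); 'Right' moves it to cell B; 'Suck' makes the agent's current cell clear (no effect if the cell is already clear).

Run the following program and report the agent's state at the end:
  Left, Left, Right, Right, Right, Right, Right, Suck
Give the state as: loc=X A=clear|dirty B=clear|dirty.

t=1 Left ⇒ loc=A A=dirty B=clear
t=2 Left ⇒ loc=A A=dirty B=clear
t=3 Right ⇒ loc=B A=dirty B=clear
t=4 Right ⇒ loc=B A=dirty B=clear
t=5 Right ⇒ loc=B A=dirty B=clear
t=6 Right ⇒ loc=B A=dirty B=clear
t=7 Right ⇒ loc=B A=dirty B=clear
t=8 Suck ⇒ loc=B A=dirty B=clear

loc=B A=dirty B=clear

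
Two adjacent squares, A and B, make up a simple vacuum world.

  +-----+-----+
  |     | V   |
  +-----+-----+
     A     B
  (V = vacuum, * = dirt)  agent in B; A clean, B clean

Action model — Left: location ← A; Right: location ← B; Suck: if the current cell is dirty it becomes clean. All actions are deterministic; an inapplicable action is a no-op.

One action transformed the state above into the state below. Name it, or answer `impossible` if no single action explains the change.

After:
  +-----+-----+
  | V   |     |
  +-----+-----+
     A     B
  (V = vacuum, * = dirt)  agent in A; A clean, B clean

Left

try  Left: loc=A A=clean B=clean  ← match
try Right: loc=B A=clean B=clean
try  Suck: loc=B A=clean B=clean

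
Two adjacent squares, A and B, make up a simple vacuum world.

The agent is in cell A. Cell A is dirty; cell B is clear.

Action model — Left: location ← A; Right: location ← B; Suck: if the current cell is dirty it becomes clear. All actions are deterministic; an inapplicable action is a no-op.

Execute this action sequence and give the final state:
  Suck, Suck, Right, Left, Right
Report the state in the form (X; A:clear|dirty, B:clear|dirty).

(B; A:clear, B:clear)

Suck (#1): (A; A:clear, B:clear)
Suck (#2): (A; A:clear, B:clear)
Right (#3): (B; A:clear, B:clear)
Left (#4): (A; A:clear, B:clear)
Right (#5): (B; A:clear, B:clear)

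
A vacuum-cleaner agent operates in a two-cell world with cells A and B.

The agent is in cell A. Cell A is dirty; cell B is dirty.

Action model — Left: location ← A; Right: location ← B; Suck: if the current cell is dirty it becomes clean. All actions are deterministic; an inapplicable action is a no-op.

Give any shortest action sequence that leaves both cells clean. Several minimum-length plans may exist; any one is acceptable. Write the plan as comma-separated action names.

step 1/3 (Suck): in A — A clean, B dirty
step 2/3 (Right): in B — A clean, B dirty
step 3/3 (Suck): in B — A clean, B clean
min 3: Suck A + move + Suck B

Suck, Right, Suck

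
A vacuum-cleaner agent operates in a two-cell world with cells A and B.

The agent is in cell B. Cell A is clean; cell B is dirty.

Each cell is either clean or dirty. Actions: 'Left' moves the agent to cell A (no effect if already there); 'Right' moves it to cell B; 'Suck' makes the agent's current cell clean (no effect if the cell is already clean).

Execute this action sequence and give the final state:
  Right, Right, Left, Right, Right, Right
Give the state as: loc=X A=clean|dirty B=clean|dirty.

[1] after Right: loc=B A=clean B=dirty
[2] after Right: loc=B A=clean B=dirty
[3] after Left: loc=A A=clean B=dirty
[4] after Right: loc=B A=clean B=dirty
[5] after Right: loc=B A=clean B=dirty
[6] after Right: loc=B A=clean B=dirty

loc=B A=clean B=dirty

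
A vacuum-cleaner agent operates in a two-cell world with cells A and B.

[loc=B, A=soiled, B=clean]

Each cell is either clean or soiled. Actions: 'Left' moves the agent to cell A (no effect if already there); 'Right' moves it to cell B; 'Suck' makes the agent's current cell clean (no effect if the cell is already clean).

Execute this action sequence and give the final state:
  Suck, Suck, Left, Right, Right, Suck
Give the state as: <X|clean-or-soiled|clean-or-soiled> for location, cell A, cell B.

1. Suck → <B|soiled|clean>
2. Suck → <B|soiled|clean>
3. Left → <A|soiled|clean>
4. Right → <B|soiled|clean>
5. Right → <B|soiled|clean>
6. Suck → <B|soiled|clean>

<B|soiled|clean>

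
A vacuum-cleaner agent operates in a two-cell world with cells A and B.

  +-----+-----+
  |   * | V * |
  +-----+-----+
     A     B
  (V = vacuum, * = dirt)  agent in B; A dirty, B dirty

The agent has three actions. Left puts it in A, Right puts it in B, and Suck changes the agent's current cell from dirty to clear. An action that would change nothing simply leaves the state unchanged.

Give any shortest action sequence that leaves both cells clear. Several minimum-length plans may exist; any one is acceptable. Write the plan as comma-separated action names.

Suck, Left, Suck

[1] after Suck: (B; A:dirty, B:clear)
[2] after Left: (A; A:dirty, B:clear)
[3] after Suck: (A; A:clear, B:clear)
min 3: Suck B + move + Suck A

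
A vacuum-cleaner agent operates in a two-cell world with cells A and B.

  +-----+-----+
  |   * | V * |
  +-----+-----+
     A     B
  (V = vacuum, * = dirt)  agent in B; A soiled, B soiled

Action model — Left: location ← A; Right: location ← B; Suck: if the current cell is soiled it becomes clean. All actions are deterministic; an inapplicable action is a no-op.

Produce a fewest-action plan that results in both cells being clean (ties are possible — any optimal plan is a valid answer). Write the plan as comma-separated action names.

[1] after Suck: loc=B A=soiled B=clean
[2] after Left: loc=A A=soiled B=clean
[3] after Suck: loc=A A=clean B=clean
min 3: Suck B + move + Suck A

Suck, Left, Suck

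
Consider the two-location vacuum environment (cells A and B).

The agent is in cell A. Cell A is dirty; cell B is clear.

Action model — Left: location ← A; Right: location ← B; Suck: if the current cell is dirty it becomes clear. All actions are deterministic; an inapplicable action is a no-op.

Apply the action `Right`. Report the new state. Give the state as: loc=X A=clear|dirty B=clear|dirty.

start: loc=A A=dirty B=clear
t=1 Right ⇒ loc=B A=dirty B=clear

loc=B A=dirty B=clear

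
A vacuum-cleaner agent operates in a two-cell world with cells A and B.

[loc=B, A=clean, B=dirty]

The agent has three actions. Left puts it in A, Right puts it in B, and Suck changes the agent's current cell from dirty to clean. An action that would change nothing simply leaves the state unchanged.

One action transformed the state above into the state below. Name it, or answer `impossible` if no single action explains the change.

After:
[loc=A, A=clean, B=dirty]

Left

try  Left: in A — A clean, B dirty  ← match
try Right: in B — A clean, B dirty
try  Suck: in B — A clean, B clean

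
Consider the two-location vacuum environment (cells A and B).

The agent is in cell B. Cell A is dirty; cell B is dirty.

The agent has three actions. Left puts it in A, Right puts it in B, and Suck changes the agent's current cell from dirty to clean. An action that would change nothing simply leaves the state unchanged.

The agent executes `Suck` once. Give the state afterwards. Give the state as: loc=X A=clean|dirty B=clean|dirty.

start: loc=B A=dirty B=dirty
1) do Suck; now loc=B A=dirty B=clean

loc=B A=dirty B=clean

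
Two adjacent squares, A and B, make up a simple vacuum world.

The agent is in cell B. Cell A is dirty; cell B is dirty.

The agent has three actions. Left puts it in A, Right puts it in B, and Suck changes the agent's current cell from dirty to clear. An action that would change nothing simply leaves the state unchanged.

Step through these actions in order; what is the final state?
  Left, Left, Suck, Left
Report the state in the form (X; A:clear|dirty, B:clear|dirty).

t=1 Left ⇒ (A; A:dirty, B:dirty)
t=2 Left ⇒ (A; A:dirty, B:dirty)
t=3 Suck ⇒ (A; A:clear, B:dirty)
t=4 Left ⇒ (A; A:clear, B:dirty)

(A; A:clear, B:dirty)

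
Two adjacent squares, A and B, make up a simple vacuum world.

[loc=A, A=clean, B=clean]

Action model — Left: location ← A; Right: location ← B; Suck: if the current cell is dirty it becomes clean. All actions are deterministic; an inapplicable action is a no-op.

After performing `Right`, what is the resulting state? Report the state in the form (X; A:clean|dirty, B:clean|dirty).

(B; A:clean, B:clean)

start: (A; A:clean, B:clean)
step 1/1 (Right): (B; A:clean, B:clean)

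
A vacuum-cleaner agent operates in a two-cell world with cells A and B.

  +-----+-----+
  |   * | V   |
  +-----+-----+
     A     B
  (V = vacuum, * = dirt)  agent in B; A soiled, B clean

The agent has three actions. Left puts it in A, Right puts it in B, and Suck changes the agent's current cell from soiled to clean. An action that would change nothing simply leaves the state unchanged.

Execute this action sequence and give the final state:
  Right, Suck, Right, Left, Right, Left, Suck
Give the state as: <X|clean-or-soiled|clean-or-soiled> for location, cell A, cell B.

<A|clean|clean>

step 1/7 (Right): <B|soiled|clean>
step 2/7 (Suck): <B|soiled|clean>
step 3/7 (Right): <B|soiled|clean>
step 4/7 (Left): <A|soiled|clean>
step 5/7 (Right): <B|soiled|clean>
step 6/7 (Left): <A|soiled|clean>
step 7/7 (Suck): <A|clean|clean>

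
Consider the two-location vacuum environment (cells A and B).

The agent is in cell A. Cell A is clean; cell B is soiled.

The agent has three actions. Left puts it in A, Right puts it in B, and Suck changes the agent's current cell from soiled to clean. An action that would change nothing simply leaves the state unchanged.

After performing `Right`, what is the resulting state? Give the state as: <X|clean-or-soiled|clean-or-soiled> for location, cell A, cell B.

start: <A|clean|soiled>
step 1/1 (Right): <B|clean|soiled>

<B|clean|soiled>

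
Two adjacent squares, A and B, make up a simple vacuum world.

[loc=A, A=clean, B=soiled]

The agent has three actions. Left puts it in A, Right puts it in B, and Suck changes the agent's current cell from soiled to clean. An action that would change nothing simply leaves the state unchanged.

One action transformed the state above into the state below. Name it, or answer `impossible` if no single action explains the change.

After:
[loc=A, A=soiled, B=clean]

try  Left: in A — A clean, B soiled
try Right: in B — A clean, B soiled
try  Suck: in A — A clean, B soiled
no single action produces the after-state

impossible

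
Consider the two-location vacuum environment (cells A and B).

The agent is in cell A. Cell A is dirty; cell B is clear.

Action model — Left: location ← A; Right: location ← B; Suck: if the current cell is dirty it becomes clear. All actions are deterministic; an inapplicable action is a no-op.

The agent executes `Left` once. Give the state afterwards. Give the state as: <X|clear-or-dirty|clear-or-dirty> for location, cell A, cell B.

start: <A|dirty|clear>
[1] after Left: <A|dirty|clear>

<A|dirty|clear>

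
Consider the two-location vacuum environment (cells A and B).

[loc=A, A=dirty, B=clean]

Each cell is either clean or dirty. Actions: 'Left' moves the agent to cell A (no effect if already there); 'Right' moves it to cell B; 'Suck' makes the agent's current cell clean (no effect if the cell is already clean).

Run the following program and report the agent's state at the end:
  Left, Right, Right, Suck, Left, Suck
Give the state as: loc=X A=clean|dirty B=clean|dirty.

loc=A A=clean B=clean

step 1/6 (Left): loc=A A=dirty B=clean
step 2/6 (Right): loc=B A=dirty B=clean
step 3/6 (Right): loc=B A=dirty B=clean
step 4/6 (Suck): loc=B A=dirty B=clean
step 5/6 (Left): loc=A A=dirty B=clean
step 6/6 (Suck): loc=A A=clean B=clean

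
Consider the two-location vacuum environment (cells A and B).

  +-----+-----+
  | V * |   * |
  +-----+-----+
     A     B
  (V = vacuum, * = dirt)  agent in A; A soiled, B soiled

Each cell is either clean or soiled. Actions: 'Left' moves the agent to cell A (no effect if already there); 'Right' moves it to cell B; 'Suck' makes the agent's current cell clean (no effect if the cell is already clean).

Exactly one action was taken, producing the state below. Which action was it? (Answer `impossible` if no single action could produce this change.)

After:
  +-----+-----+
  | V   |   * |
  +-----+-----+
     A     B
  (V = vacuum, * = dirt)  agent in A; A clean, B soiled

Suck

try  Left: (A; A:soiled, B:soiled)
try Right: (B; A:soiled, B:soiled)
try  Suck: (A; A:clean, B:soiled)  ← match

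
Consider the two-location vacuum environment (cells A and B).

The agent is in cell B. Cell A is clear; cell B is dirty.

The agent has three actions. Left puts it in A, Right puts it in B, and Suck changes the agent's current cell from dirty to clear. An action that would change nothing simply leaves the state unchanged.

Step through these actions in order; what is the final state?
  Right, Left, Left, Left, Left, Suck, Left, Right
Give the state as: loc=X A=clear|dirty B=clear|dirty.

Right (#1): loc=B A=clear B=dirty
Left (#2): loc=A A=clear B=dirty
Left (#3): loc=A A=clear B=dirty
Left (#4): loc=A A=clear B=dirty
Left (#5): loc=A A=clear B=dirty
Suck (#6): loc=A A=clear B=dirty
Left (#7): loc=A A=clear B=dirty
Right (#8): loc=B A=clear B=dirty

loc=B A=clear B=dirty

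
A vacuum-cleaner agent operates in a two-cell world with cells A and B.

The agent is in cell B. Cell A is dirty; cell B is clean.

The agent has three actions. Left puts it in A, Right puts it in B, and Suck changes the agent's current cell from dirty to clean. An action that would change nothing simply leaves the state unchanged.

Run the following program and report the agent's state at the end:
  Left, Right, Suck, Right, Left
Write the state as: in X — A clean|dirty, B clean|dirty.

1. Left → in A — A dirty, B clean
2. Right → in B — A dirty, B clean
3. Suck → in B — A dirty, B clean
4. Right → in B — A dirty, B clean
5. Left → in A — A dirty, B clean

in A — A dirty, B clean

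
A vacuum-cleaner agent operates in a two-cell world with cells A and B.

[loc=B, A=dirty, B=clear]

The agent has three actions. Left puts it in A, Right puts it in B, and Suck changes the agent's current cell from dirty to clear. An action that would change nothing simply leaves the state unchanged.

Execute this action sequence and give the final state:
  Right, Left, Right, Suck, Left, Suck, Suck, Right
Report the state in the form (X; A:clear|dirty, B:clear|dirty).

[1] after Right: (B; A:dirty, B:clear)
[2] after Left: (A; A:dirty, B:clear)
[3] after Right: (B; A:dirty, B:clear)
[4] after Suck: (B; A:dirty, B:clear)
[5] after Left: (A; A:dirty, B:clear)
[6] after Suck: (A; A:clear, B:clear)
[7] after Suck: (A; A:clear, B:clear)
[8] after Right: (B; A:clear, B:clear)

(B; A:clear, B:clear)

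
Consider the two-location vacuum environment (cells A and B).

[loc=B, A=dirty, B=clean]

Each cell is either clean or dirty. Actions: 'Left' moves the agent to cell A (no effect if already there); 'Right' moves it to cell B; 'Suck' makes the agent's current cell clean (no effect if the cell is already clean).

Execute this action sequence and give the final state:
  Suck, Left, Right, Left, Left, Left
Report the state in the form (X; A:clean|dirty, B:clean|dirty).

(A; A:dirty, B:clean)

Suck (#1): (B; A:dirty, B:clean)
Left (#2): (A; A:dirty, B:clean)
Right (#3): (B; A:dirty, B:clean)
Left (#4): (A; A:dirty, B:clean)
Left (#5): (A; A:dirty, B:clean)
Left (#6): (A; A:dirty, B:clean)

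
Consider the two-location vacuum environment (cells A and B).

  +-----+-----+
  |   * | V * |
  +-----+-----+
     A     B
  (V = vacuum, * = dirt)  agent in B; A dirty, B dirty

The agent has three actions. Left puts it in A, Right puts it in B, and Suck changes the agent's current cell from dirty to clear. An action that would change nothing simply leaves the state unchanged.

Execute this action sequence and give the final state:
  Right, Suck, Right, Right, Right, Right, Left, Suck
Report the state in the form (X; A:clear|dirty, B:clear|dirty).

(A; A:clear, B:clear)

1) do Right; now (B; A:dirty, B:dirty)
2) do Suck; now (B; A:dirty, B:clear)
3) do Right; now (B; A:dirty, B:clear)
4) do Right; now (B; A:dirty, B:clear)
5) do Right; now (B; A:dirty, B:clear)
6) do Right; now (B; A:dirty, B:clear)
7) do Left; now (A; A:dirty, B:clear)
8) do Suck; now (A; A:clear, B:clear)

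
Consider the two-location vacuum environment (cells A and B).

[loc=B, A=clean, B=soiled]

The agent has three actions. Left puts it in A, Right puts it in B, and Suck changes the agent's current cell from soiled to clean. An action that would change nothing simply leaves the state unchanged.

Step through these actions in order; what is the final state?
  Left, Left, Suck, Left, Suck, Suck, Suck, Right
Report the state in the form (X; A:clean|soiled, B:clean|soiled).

1) do Left; now (A; A:clean, B:soiled)
2) do Left; now (A; A:clean, B:soiled)
3) do Suck; now (A; A:clean, B:soiled)
4) do Left; now (A; A:clean, B:soiled)
5) do Suck; now (A; A:clean, B:soiled)
6) do Suck; now (A; A:clean, B:soiled)
7) do Suck; now (A; A:clean, B:soiled)
8) do Right; now (B; A:clean, B:soiled)

(B; A:clean, B:soiled)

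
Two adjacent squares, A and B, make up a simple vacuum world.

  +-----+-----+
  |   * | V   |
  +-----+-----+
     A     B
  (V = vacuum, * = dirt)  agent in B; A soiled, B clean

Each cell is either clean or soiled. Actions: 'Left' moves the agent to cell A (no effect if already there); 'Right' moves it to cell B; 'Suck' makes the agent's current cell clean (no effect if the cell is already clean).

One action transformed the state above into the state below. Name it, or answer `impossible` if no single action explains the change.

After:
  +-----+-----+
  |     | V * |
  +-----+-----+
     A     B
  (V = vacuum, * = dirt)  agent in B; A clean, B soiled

impossible

try  Left: in A — A soiled, B clean
try Right: in B — A soiled, B clean
try  Suck: in B — A soiled, B clean
no single action produces the after-state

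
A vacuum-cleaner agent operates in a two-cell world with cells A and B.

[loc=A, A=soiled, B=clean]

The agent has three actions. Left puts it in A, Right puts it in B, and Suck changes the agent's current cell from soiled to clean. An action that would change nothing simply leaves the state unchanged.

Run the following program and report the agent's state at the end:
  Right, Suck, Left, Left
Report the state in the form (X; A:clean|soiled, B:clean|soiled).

(A; A:soiled, B:clean)

step 1/4 (Right): (B; A:soiled, B:clean)
step 2/4 (Suck): (B; A:soiled, B:clean)
step 3/4 (Left): (A; A:soiled, B:clean)
step 4/4 (Left): (A; A:soiled, B:clean)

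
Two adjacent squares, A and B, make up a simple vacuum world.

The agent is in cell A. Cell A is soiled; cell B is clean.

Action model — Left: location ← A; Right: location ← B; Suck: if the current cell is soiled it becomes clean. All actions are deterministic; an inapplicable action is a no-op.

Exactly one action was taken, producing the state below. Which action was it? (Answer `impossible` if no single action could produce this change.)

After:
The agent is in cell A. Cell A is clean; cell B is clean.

Suck

try  Left: (A; A:soiled, B:clean)
try Right: (B; A:soiled, B:clean)
try  Suck: (A; A:clean, B:clean)  ← match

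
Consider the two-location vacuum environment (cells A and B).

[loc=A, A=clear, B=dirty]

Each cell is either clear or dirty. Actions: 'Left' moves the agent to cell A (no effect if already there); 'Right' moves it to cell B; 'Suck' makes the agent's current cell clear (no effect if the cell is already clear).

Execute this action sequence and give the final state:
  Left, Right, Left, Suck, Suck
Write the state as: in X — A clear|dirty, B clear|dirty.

1. Left → in A — A clear, B dirty
2. Right → in B — A clear, B dirty
3. Left → in A — A clear, B dirty
4. Suck → in A — A clear, B dirty
5. Suck → in A — A clear, B dirty

in A — A clear, B dirty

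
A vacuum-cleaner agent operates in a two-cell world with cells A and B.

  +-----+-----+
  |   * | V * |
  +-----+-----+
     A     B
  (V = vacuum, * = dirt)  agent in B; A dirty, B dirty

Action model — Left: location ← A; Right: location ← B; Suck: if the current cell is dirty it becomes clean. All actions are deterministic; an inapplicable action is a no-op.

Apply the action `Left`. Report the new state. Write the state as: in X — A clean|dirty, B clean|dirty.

start: in B — A dirty, B dirty
Left (#1): in A — A dirty, B dirty

in A — A dirty, B dirty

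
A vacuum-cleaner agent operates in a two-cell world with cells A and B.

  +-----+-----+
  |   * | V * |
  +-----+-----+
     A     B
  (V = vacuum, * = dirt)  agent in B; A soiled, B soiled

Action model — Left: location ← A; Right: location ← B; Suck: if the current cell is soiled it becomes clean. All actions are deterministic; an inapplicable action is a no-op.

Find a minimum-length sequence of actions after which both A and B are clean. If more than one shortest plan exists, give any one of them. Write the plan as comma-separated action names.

t=1 Suck ⇒ loc=B A=soiled B=clean
t=2 Left ⇒ loc=A A=soiled B=clean
t=3 Suck ⇒ loc=A A=clean B=clean
min 3: Suck B + move + Suck A

Suck, Left, Suck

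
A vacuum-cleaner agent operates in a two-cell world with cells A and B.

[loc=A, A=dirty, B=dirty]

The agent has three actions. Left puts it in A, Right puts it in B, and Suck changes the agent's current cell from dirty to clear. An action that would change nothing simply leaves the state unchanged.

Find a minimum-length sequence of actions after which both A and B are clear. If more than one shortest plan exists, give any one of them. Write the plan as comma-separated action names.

Suck (#1): (A; A:clear, B:dirty)
Right (#2): (B; A:clear, B:dirty)
Suck (#3): (B; A:clear, B:clear)
min 3: Suck A + move + Suck B

Suck, Right, Suck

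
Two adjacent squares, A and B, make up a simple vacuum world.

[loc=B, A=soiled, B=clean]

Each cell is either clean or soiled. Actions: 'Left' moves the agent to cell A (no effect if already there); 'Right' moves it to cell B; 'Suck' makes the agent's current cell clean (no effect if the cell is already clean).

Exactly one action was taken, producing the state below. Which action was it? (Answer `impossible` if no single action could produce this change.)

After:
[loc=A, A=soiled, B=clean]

try  Left: <A|soiled|clean>  ← match
try Right: <B|soiled|clean>
try  Suck: <B|soiled|clean>

Left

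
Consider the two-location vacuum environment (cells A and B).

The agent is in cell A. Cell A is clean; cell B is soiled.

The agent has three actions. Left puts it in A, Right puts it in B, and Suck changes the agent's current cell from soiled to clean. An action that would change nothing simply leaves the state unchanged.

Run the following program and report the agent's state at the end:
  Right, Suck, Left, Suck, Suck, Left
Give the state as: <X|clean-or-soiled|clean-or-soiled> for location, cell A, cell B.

<A|clean|clean>

step 1/6 (Right): <B|clean|soiled>
step 2/6 (Suck): <B|clean|clean>
step 3/6 (Left): <A|clean|clean>
step 4/6 (Suck): <A|clean|clean>
step 5/6 (Suck): <A|clean|clean>
step 6/6 (Left): <A|clean|clean>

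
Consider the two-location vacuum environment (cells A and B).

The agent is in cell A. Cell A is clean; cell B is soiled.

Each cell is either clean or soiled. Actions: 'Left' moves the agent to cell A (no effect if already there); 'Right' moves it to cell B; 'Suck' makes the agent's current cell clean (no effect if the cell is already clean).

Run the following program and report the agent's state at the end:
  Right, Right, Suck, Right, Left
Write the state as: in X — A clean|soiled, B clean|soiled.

in A — A clean, B clean

Right (#1): in B — A clean, B soiled
Right (#2): in B — A clean, B soiled
Suck (#3): in B — A clean, B clean
Right (#4): in B — A clean, B clean
Left (#5): in A — A clean, B clean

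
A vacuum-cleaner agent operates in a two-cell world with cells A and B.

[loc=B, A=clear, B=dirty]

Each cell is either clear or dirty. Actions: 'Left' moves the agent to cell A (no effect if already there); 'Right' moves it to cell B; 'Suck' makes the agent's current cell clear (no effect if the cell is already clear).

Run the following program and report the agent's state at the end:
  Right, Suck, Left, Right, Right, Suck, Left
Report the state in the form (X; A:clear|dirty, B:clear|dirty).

(A; A:clear, B:clear)

step 1/7 (Right): (B; A:clear, B:dirty)
step 2/7 (Suck): (B; A:clear, B:clear)
step 3/7 (Left): (A; A:clear, B:clear)
step 4/7 (Right): (B; A:clear, B:clear)
step 5/7 (Right): (B; A:clear, B:clear)
step 6/7 (Suck): (B; A:clear, B:clear)
step 7/7 (Left): (A; A:clear, B:clear)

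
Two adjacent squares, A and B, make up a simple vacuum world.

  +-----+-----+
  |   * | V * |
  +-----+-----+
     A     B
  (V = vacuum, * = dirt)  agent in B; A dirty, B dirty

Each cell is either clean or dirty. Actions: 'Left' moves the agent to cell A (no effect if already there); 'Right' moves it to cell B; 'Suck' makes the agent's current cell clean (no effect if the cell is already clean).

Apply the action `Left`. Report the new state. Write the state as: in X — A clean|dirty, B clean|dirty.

start: in B — A dirty, B dirty
t=1 Left ⇒ in A — A dirty, B dirty

in A — A dirty, B dirty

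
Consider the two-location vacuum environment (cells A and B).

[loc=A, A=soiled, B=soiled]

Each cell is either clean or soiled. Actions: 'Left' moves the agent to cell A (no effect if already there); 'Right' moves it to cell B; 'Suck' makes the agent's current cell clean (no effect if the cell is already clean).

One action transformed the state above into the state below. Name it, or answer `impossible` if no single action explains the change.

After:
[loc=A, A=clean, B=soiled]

Suck

try  Left: loc=A A=soiled B=soiled
try Right: loc=B A=soiled B=soiled
try  Suck: loc=A A=clean B=soiled  ← match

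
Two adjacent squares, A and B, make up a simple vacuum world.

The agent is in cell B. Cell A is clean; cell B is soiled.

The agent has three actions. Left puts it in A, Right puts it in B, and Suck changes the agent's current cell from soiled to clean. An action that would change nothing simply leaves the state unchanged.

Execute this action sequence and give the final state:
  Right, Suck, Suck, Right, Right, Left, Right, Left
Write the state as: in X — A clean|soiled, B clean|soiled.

step 1/8 (Right): in B — A clean, B soiled
step 2/8 (Suck): in B — A clean, B clean
step 3/8 (Suck): in B — A clean, B clean
step 4/8 (Right): in B — A clean, B clean
step 5/8 (Right): in B — A clean, B clean
step 6/8 (Left): in A — A clean, B clean
step 7/8 (Right): in B — A clean, B clean
step 8/8 (Left): in A — A clean, B clean

in A — A clean, B clean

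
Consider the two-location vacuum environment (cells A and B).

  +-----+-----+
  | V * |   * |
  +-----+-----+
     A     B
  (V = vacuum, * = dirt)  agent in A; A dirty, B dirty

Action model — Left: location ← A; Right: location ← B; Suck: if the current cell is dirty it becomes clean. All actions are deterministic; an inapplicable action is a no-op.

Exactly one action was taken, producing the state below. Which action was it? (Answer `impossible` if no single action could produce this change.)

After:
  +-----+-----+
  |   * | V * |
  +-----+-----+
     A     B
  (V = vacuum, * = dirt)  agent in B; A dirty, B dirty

Right

try  Left: loc=A A=dirty B=dirty
try Right: loc=B A=dirty B=dirty  ← match
try  Suck: loc=A A=clean B=dirty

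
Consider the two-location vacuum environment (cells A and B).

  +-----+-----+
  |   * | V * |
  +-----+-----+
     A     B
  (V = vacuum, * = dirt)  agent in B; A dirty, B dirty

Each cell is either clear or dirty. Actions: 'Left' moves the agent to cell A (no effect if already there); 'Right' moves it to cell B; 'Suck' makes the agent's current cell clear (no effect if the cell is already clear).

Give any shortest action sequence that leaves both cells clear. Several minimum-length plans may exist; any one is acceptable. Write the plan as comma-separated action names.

1) do Suck; now <B|dirty|clear>
2) do Left; now <A|dirty|clear>
3) do Suck; now <A|clear|clear>
min 3: Suck B + move + Suck A

Suck, Left, Suck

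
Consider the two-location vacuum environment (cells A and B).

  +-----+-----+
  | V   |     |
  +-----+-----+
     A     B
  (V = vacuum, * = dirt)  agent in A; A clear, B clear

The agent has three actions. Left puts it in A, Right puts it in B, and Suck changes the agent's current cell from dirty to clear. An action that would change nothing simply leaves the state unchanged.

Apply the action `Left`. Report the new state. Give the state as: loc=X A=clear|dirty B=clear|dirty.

start: loc=A A=clear B=clear
t=1 Left ⇒ loc=A A=clear B=clear

loc=A A=clear B=clear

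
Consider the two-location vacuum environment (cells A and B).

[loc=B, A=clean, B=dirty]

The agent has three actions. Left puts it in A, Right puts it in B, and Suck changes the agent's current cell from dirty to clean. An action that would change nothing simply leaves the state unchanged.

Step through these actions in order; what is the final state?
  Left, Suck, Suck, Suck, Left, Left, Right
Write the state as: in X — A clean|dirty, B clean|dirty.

in B — A clean, B dirty

t=1 Left ⇒ in A — A clean, B dirty
t=2 Suck ⇒ in A — A clean, B dirty
t=3 Suck ⇒ in A — A clean, B dirty
t=4 Suck ⇒ in A — A clean, B dirty
t=5 Left ⇒ in A — A clean, B dirty
t=6 Left ⇒ in A — A clean, B dirty
t=7 Right ⇒ in B — A clean, B dirty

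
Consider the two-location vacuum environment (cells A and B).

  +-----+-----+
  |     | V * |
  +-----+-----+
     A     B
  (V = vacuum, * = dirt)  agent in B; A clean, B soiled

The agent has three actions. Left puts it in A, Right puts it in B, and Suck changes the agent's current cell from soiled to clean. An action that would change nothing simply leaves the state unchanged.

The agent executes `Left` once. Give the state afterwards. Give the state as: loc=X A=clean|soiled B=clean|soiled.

loc=A A=clean B=soiled

start: loc=B A=clean B=soiled
step 1/1 (Left): loc=A A=clean B=soiled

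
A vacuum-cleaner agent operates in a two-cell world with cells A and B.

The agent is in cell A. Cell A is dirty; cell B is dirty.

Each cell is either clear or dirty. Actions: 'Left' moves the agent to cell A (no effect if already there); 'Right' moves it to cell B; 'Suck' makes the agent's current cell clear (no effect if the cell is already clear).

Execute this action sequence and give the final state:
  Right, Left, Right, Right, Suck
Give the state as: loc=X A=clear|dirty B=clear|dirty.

1. Right → loc=B A=dirty B=dirty
2. Left → loc=A A=dirty B=dirty
3. Right → loc=B A=dirty B=dirty
4. Right → loc=B A=dirty B=dirty
5. Suck → loc=B A=dirty B=clear

loc=B A=dirty B=clear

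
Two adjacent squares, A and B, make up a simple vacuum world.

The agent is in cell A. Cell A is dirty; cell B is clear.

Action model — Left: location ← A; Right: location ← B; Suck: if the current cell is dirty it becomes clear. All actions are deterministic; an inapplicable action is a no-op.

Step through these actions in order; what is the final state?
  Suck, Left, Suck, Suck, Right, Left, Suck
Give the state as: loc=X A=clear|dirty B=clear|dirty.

loc=A A=clear B=clear

step 1/7 (Suck): loc=A A=clear B=clear
step 2/7 (Left): loc=A A=clear B=clear
step 3/7 (Suck): loc=A A=clear B=clear
step 4/7 (Suck): loc=A A=clear B=clear
step 5/7 (Right): loc=B A=clear B=clear
step 6/7 (Left): loc=A A=clear B=clear
step 7/7 (Suck): loc=A A=clear B=clear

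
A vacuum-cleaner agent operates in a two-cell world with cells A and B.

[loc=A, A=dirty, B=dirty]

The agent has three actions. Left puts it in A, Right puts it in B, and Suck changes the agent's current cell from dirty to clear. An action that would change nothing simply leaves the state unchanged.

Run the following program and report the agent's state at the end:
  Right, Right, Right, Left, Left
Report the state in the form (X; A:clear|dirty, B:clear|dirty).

[1] after Right: (B; A:dirty, B:dirty)
[2] after Right: (B; A:dirty, B:dirty)
[3] after Right: (B; A:dirty, B:dirty)
[4] after Left: (A; A:dirty, B:dirty)
[5] after Left: (A; A:dirty, B:dirty)

(A; A:dirty, B:dirty)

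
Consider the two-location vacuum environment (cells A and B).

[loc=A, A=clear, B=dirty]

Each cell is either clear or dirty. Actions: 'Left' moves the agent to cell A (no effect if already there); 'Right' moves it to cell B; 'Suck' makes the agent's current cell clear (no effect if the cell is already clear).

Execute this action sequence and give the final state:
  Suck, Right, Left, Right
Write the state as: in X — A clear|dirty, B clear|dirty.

in B — A clear, B dirty

t=1 Suck ⇒ in A — A clear, B dirty
t=2 Right ⇒ in B — A clear, B dirty
t=3 Left ⇒ in A — A clear, B dirty
t=4 Right ⇒ in B — A clear, B dirty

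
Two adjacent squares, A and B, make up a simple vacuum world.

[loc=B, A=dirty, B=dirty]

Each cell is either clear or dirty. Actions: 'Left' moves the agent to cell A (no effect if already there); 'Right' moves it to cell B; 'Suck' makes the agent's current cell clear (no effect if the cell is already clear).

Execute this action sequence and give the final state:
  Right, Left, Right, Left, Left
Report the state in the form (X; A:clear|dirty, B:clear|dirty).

(A; A:dirty, B:dirty)

step 1/5 (Right): (B; A:dirty, B:dirty)
step 2/5 (Left): (A; A:dirty, B:dirty)
step 3/5 (Right): (B; A:dirty, B:dirty)
step 4/5 (Left): (A; A:dirty, B:dirty)
step 5/5 (Left): (A; A:dirty, B:dirty)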